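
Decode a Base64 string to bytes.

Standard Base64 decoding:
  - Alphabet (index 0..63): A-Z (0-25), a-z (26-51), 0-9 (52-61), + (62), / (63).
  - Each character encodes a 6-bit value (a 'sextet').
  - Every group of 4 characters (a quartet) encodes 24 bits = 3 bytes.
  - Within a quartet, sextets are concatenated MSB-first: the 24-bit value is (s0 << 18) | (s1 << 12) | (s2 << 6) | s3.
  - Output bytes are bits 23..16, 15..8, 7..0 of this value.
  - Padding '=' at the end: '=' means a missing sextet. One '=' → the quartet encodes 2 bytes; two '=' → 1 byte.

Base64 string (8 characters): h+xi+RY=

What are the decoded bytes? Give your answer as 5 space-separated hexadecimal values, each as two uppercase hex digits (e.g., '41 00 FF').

Answer: 87 EC 62 F9 16

Derivation:
After char 0 ('h'=33): chars_in_quartet=1 acc=0x21 bytes_emitted=0
After char 1 ('+'=62): chars_in_quartet=2 acc=0x87E bytes_emitted=0
After char 2 ('x'=49): chars_in_quartet=3 acc=0x21FB1 bytes_emitted=0
After char 3 ('i'=34): chars_in_quartet=4 acc=0x87EC62 -> emit 87 EC 62, reset; bytes_emitted=3
After char 4 ('+'=62): chars_in_quartet=1 acc=0x3E bytes_emitted=3
After char 5 ('R'=17): chars_in_quartet=2 acc=0xF91 bytes_emitted=3
After char 6 ('Y'=24): chars_in_quartet=3 acc=0x3E458 bytes_emitted=3
Padding '=': partial quartet acc=0x3E458 -> emit F9 16; bytes_emitted=5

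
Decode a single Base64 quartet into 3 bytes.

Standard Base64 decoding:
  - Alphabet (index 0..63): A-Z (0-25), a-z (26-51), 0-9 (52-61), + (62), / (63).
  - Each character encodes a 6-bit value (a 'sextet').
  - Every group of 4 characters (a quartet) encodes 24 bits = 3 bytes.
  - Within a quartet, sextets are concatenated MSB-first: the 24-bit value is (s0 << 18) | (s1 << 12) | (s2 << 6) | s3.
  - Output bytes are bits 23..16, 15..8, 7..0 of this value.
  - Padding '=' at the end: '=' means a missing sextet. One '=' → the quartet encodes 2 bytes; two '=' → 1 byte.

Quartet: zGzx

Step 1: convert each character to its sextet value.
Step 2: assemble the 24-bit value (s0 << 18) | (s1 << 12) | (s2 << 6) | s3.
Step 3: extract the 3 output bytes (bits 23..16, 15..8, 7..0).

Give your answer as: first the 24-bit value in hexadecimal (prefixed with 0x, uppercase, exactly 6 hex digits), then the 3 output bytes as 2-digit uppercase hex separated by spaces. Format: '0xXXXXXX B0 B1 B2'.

Answer: 0xCC6CF1 CC 6C F1

Derivation:
Sextets: z=51, G=6, z=51, x=49
24-bit: (51<<18) | (6<<12) | (51<<6) | 49
      = 0xCC0000 | 0x006000 | 0x000CC0 | 0x000031
      = 0xCC6CF1
Bytes: (v>>16)&0xFF=CC, (v>>8)&0xFF=6C, v&0xFF=F1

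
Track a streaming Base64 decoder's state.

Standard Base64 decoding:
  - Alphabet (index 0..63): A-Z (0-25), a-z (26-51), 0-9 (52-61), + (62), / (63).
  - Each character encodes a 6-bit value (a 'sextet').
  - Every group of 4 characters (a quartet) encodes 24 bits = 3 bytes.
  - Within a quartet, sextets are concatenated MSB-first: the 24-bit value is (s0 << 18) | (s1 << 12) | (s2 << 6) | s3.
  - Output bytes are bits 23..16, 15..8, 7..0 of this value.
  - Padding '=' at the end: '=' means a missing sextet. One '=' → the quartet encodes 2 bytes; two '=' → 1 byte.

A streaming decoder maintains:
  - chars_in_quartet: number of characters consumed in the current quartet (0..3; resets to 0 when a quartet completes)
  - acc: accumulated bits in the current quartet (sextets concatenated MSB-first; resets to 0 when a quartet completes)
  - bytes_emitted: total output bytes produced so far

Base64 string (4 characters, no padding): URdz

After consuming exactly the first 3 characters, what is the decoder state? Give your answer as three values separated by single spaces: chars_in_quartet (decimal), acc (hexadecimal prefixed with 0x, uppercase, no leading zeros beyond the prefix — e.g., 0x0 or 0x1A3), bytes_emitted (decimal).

Answer: 3 0x1445D 0

Derivation:
After char 0 ('U'=20): chars_in_quartet=1 acc=0x14 bytes_emitted=0
After char 1 ('R'=17): chars_in_quartet=2 acc=0x511 bytes_emitted=0
After char 2 ('d'=29): chars_in_quartet=3 acc=0x1445D bytes_emitted=0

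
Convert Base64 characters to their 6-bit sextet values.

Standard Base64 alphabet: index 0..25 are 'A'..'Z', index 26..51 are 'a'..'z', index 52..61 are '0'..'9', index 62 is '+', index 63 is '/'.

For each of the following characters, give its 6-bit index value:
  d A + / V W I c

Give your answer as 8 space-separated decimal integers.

'd': a..z range, 26 + ord('d') − ord('a') = 29
'A': A..Z range, ord('A') − ord('A') = 0
'+': index 62
'/': index 63
'V': A..Z range, ord('V') − ord('A') = 21
'W': A..Z range, ord('W') − ord('A') = 22
'I': A..Z range, ord('I') − ord('A') = 8
'c': a..z range, 26 + ord('c') − ord('a') = 28

Answer: 29 0 62 63 21 22 8 28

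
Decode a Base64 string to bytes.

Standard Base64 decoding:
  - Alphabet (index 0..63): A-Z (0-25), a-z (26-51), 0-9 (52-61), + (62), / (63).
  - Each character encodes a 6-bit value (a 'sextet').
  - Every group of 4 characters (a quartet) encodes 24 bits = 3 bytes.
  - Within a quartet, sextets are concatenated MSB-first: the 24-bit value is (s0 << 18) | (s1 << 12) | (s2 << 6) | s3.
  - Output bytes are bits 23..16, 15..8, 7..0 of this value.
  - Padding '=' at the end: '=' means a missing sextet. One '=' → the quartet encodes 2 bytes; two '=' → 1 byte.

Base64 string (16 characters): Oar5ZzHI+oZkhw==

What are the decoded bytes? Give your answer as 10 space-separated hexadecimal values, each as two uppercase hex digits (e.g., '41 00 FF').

After char 0 ('O'=14): chars_in_quartet=1 acc=0xE bytes_emitted=0
After char 1 ('a'=26): chars_in_quartet=2 acc=0x39A bytes_emitted=0
After char 2 ('r'=43): chars_in_quartet=3 acc=0xE6AB bytes_emitted=0
After char 3 ('5'=57): chars_in_quartet=4 acc=0x39AAF9 -> emit 39 AA F9, reset; bytes_emitted=3
After char 4 ('Z'=25): chars_in_quartet=1 acc=0x19 bytes_emitted=3
After char 5 ('z'=51): chars_in_quartet=2 acc=0x673 bytes_emitted=3
After char 6 ('H'=7): chars_in_quartet=3 acc=0x19CC7 bytes_emitted=3
After char 7 ('I'=8): chars_in_quartet=4 acc=0x6731C8 -> emit 67 31 C8, reset; bytes_emitted=6
After char 8 ('+'=62): chars_in_quartet=1 acc=0x3E bytes_emitted=6
After char 9 ('o'=40): chars_in_quartet=2 acc=0xFA8 bytes_emitted=6
After char 10 ('Z'=25): chars_in_quartet=3 acc=0x3EA19 bytes_emitted=6
After char 11 ('k'=36): chars_in_quartet=4 acc=0xFA8664 -> emit FA 86 64, reset; bytes_emitted=9
After char 12 ('h'=33): chars_in_quartet=1 acc=0x21 bytes_emitted=9
After char 13 ('w'=48): chars_in_quartet=2 acc=0x870 bytes_emitted=9
Padding '==': partial quartet acc=0x870 -> emit 87; bytes_emitted=10

Answer: 39 AA F9 67 31 C8 FA 86 64 87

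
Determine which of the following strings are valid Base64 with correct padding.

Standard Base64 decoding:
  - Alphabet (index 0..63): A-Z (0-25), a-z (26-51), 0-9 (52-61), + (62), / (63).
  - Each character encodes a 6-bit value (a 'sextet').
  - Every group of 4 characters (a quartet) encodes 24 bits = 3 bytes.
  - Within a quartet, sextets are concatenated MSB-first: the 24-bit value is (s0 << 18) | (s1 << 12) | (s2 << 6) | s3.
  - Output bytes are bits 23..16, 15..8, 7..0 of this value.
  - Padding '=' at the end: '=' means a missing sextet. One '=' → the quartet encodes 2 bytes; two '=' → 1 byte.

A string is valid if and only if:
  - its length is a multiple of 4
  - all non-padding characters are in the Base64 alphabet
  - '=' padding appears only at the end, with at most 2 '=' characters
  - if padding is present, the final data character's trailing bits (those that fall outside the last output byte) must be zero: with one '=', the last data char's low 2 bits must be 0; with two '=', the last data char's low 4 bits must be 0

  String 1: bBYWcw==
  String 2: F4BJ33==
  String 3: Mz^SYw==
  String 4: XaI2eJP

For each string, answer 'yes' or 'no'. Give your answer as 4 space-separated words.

Answer: yes no no no

Derivation:
String 1: 'bBYWcw==' → valid
String 2: 'F4BJ33==' → invalid (bad trailing bits)
String 3: 'Mz^SYw==' → invalid (bad char(s): ['^'])
String 4: 'XaI2eJP' → invalid (len=7 not mult of 4)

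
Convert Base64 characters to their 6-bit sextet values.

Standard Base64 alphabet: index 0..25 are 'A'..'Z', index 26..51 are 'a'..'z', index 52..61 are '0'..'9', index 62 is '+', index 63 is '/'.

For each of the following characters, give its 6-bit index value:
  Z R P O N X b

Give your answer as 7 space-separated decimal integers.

'Z': A..Z range, ord('Z') − ord('A') = 25
'R': A..Z range, ord('R') − ord('A') = 17
'P': A..Z range, ord('P') − ord('A') = 15
'O': A..Z range, ord('O') − ord('A') = 14
'N': A..Z range, ord('N') − ord('A') = 13
'X': A..Z range, ord('X') − ord('A') = 23
'b': a..z range, 26 + ord('b') − ord('a') = 27

Answer: 25 17 15 14 13 23 27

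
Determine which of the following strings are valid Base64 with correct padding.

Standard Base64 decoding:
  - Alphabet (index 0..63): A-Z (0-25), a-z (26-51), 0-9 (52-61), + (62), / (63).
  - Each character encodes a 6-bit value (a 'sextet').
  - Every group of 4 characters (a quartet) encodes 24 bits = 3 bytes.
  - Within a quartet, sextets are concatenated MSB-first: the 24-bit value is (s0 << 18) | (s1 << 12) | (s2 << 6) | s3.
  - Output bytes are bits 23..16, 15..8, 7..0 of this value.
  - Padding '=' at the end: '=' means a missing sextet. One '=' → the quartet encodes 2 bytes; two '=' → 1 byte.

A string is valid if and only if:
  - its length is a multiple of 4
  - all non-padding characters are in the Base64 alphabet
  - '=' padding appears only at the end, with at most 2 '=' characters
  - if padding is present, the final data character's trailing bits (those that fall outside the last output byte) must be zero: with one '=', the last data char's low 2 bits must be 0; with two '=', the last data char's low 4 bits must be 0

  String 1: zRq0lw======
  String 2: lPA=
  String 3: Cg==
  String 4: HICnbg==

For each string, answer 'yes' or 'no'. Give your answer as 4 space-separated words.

String 1: 'zRq0lw======' → invalid (6 pad chars (max 2))
String 2: 'lPA=' → valid
String 3: 'Cg==' → valid
String 4: 'HICnbg==' → valid

Answer: no yes yes yes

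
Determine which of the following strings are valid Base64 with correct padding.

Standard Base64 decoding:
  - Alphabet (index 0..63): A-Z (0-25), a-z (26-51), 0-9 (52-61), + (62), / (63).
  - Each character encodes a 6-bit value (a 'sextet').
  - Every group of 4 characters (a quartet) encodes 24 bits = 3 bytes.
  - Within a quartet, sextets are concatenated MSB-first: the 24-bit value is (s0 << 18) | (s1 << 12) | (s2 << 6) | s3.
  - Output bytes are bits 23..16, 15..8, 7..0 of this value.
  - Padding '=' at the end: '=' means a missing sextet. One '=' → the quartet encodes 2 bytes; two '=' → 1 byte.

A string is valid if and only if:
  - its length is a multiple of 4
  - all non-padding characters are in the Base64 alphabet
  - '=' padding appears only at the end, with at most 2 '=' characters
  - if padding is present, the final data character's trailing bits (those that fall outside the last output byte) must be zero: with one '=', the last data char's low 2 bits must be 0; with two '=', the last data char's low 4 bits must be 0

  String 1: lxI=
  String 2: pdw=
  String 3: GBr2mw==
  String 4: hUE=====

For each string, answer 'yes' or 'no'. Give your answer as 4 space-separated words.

String 1: 'lxI=' → valid
String 2: 'pdw=' → valid
String 3: 'GBr2mw==' → valid
String 4: 'hUE=====' → invalid (5 pad chars (max 2))

Answer: yes yes yes no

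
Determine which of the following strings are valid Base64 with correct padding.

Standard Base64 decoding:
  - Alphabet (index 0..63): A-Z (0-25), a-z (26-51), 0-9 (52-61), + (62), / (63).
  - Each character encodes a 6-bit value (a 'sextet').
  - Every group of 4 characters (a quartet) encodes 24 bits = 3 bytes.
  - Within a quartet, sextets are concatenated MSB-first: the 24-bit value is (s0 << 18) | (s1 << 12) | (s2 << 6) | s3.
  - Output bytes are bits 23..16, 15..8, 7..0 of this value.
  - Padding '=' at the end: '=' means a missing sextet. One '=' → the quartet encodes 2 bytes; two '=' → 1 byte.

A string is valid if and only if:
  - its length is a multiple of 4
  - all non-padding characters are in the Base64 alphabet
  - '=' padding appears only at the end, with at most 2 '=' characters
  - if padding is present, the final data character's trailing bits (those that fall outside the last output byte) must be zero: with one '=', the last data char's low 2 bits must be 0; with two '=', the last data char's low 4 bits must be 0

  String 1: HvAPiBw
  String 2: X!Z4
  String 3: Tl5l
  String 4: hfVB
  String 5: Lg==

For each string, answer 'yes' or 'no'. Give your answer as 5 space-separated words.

String 1: 'HvAPiBw' → invalid (len=7 not mult of 4)
String 2: 'X!Z4' → invalid (bad char(s): ['!'])
String 3: 'Tl5l' → valid
String 4: 'hfVB' → valid
String 5: 'Lg==' → valid

Answer: no no yes yes yes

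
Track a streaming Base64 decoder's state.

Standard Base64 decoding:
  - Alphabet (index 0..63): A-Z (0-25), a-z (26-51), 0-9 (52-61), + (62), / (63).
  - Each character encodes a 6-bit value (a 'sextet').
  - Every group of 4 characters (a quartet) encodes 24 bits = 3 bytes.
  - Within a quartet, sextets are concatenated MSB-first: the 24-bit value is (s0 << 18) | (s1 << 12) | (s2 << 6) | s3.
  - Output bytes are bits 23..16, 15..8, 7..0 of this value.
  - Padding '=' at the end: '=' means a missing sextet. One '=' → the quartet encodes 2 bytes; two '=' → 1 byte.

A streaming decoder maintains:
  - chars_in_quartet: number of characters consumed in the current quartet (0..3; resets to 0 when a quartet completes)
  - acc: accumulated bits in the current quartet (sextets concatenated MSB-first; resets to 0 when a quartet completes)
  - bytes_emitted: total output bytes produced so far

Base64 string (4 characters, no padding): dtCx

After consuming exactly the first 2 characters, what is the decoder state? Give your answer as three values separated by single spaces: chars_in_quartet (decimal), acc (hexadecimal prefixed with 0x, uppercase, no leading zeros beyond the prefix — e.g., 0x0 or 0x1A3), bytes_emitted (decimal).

Answer: 2 0x76D 0

Derivation:
After char 0 ('d'=29): chars_in_quartet=1 acc=0x1D bytes_emitted=0
After char 1 ('t'=45): chars_in_quartet=2 acc=0x76D bytes_emitted=0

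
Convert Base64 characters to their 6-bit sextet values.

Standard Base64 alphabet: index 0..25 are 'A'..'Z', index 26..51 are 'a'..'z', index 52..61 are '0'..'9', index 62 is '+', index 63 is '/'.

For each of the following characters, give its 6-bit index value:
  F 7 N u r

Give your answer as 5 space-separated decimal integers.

'F': A..Z range, ord('F') − ord('A') = 5
'7': 0..9 range, 52 + ord('7') − ord('0') = 59
'N': A..Z range, ord('N') − ord('A') = 13
'u': a..z range, 26 + ord('u') − ord('a') = 46
'r': a..z range, 26 + ord('r') − ord('a') = 43

Answer: 5 59 13 46 43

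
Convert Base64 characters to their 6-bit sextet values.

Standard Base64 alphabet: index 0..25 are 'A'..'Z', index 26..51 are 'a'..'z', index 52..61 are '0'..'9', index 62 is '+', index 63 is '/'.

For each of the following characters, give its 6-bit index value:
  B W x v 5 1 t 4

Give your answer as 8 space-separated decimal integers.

Answer: 1 22 49 47 57 53 45 56

Derivation:
'B': A..Z range, ord('B') − ord('A') = 1
'W': A..Z range, ord('W') − ord('A') = 22
'x': a..z range, 26 + ord('x') − ord('a') = 49
'v': a..z range, 26 + ord('v') − ord('a') = 47
'5': 0..9 range, 52 + ord('5') − ord('0') = 57
'1': 0..9 range, 52 + ord('1') − ord('0') = 53
't': a..z range, 26 + ord('t') − ord('a') = 45
'4': 0..9 range, 52 + ord('4') − ord('0') = 56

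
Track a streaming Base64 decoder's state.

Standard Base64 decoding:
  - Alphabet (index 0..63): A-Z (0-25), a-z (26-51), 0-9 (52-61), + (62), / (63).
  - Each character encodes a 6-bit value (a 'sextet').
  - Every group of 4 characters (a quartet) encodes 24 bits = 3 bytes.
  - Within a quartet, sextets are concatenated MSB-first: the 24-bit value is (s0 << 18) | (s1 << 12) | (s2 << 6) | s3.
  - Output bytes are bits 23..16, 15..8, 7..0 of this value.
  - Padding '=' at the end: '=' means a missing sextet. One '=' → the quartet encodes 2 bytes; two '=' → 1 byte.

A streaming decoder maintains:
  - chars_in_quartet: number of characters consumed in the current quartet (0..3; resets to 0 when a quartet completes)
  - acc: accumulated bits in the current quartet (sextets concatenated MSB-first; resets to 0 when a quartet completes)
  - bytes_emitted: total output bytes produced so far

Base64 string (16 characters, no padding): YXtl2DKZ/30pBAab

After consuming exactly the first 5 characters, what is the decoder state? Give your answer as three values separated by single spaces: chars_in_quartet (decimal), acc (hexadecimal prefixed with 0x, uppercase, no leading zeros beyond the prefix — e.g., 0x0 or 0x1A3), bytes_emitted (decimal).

Answer: 1 0x36 3

Derivation:
After char 0 ('Y'=24): chars_in_quartet=1 acc=0x18 bytes_emitted=0
After char 1 ('X'=23): chars_in_quartet=2 acc=0x617 bytes_emitted=0
After char 2 ('t'=45): chars_in_quartet=3 acc=0x185ED bytes_emitted=0
After char 3 ('l'=37): chars_in_quartet=4 acc=0x617B65 -> emit 61 7B 65, reset; bytes_emitted=3
After char 4 ('2'=54): chars_in_quartet=1 acc=0x36 bytes_emitted=3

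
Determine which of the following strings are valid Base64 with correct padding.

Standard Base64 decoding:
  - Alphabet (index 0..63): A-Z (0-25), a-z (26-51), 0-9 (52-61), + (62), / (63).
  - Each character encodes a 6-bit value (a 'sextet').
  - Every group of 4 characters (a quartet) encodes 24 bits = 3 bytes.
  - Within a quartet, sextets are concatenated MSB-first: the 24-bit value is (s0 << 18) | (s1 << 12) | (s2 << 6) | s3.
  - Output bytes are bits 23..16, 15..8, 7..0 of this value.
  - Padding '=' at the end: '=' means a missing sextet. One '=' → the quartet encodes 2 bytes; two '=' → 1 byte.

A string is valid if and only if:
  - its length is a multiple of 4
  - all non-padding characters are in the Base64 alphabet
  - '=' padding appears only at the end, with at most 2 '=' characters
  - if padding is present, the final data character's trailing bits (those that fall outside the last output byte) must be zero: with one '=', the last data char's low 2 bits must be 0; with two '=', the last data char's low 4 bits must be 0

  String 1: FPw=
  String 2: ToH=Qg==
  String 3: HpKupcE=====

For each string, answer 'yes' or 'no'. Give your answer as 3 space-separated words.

Answer: yes no no

Derivation:
String 1: 'FPw=' → valid
String 2: 'ToH=Qg==' → invalid (bad char(s): ['=']; '=' in middle)
String 3: 'HpKupcE=====' → invalid (5 pad chars (max 2))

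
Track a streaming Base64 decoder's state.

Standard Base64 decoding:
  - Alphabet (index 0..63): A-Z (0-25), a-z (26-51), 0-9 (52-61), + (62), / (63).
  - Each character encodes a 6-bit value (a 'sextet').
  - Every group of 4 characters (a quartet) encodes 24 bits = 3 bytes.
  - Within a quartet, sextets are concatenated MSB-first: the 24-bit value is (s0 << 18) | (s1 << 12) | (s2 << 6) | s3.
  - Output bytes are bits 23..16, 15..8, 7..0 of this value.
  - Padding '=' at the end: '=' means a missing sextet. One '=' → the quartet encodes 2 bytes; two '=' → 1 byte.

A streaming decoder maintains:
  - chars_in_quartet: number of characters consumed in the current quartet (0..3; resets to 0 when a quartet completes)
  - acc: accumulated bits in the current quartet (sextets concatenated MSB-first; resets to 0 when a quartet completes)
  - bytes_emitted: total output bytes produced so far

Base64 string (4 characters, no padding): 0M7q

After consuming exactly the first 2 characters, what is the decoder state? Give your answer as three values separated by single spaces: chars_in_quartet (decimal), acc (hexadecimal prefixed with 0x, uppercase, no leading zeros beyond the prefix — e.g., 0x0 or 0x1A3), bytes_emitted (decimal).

After char 0 ('0'=52): chars_in_quartet=1 acc=0x34 bytes_emitted=0
After char 1 ('M'=12): chars_in_quartet=2 acc=0xD0C bytes_emitted=0

Answer: 2 0xD0C 0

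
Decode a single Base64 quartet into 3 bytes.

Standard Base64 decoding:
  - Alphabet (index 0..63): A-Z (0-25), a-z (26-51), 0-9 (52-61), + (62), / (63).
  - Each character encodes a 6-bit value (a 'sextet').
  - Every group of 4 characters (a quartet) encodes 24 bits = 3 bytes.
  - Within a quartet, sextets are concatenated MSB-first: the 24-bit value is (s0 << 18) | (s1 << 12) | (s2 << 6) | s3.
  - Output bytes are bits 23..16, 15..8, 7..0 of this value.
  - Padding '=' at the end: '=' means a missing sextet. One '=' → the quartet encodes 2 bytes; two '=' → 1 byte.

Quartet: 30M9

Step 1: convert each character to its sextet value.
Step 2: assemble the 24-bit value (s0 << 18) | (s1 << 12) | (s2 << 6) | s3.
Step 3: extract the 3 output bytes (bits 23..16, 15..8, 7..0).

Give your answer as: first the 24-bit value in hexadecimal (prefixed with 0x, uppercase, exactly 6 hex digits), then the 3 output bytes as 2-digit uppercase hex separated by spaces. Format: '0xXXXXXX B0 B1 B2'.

Answer: 0xDF433D DF 43 3D

Derivation:
Sextets: 3=55, 0=52, M=12, 9=61
24-bit: (55<<18) | (52<<12) | (12<<6) | 61
      = 0xDC0000 | 0x034000 | 0x000300 | 0x00003D
      = 0xDF433D
Bytes: (v>>16)&0xFF=DF, (v>>8)&0xFF=43, v&0xFF=3D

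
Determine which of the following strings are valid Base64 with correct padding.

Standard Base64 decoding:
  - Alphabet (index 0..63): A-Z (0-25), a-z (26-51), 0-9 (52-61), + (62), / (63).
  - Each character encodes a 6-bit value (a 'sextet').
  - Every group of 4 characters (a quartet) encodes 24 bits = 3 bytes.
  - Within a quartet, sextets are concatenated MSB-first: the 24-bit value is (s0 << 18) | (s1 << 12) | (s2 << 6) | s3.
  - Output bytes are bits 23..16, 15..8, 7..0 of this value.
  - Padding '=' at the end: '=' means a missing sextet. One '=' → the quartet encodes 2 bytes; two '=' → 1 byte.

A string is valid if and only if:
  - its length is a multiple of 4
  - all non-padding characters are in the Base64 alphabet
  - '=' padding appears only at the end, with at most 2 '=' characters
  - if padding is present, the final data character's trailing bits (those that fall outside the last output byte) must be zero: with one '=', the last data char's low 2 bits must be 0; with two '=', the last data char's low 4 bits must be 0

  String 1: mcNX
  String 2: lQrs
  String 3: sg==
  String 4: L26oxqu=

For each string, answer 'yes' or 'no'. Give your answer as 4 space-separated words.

String 1: 'mcNX' → valid
String 2: 'lQrs' → valid
String 3: 'sg==' → valid
String 4: 'L26oxqu=' → invalid (bad trailing bits)

Answer: yes yes yes no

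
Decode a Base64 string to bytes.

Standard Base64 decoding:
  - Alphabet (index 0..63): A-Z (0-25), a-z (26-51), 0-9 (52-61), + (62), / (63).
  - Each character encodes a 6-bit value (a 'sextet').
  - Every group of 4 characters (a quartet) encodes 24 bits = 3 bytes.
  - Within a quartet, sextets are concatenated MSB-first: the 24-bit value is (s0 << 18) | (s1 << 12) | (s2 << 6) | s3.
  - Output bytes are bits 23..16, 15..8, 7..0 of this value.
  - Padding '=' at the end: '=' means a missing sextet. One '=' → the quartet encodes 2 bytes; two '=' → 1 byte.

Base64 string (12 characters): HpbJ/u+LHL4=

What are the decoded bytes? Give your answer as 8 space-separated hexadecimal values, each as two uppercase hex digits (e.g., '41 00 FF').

Answer: 1E 96 C9 FE EF 8B 1C BE

Derivation:
After char 0 ('H'=7): chars_in_quartet=1 acc=0x7 bytes_emitted=0
After char 1 ('p'=41): chars_in_quartet=2 acc=0x1E9 bytes_emitted=0
After char 2 ('b'=27): chars_in_quartet=3 acc=0x7A5B bytes_emitted=0
After char 3 ('J'=9): chars_in_quartet=4 acc=0x1E96C9 -> emit 1E 96 C9, reset; bytes_emitted=3
After char 4 ('/'=63): chars_in_quartet=1 acc=0x3F bytes_emitted=3
After char 5 ('u'=46): chars_in_quartet=2 acc=0xFEE bytes_emitted=3
After char 6 ('+'=62): chars_in_quartet=3 acc=0x3FBBE bytes_emitted=3
After char 7 ('L'=11): chars_in_quartet=4 acc=0xFEEF8B -> emit FE EF 8B, reset; bytes_emitted=6
After char 8 ('H'=7): chars_in_quartet=1 acc=0x7 bytes_emitted=6
After char 9 ('L'=11): chars_in_quartet=2 acc=0x1CB bytes_emitted=6
After char 10 ('4'=56): chars_in_quartet=3 acc=0x72F8 bytes_emitted=6
Padding '=': partial quartet acc=0x72F8 -> emit 1C BE; bytes_emitted=8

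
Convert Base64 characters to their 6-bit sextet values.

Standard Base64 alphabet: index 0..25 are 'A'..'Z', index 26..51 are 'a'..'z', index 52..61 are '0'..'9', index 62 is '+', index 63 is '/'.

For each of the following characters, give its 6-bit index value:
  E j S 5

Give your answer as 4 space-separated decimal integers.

'E': A..Z range, ord('E') − ord('A') = 4
'j': a..z range, 26 + ord('j') − ord('a') = 35
'S': A..Z range, ord('S') − ord('A') = 18
'5': 0..9 range, 52 + ord('5') − ord('0') = 57

Answer: 4 35 18 57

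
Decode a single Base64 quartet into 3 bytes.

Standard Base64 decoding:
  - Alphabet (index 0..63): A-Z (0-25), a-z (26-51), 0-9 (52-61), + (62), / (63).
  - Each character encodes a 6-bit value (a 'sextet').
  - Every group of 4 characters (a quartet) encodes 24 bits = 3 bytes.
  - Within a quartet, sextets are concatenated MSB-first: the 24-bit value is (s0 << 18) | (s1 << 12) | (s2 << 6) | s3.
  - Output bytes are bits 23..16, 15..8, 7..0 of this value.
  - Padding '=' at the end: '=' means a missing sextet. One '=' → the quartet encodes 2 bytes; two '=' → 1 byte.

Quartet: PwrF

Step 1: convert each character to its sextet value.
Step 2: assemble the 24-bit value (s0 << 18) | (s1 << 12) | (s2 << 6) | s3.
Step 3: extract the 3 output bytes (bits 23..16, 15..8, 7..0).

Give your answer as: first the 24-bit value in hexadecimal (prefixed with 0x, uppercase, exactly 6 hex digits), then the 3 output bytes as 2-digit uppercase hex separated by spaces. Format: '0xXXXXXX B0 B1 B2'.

Answer: 0x3F0AC5 3F 0A C5

Derivation:
Sextets: P=15, w=48, r=43, F=5
24-bit: (15<<18) | (48<<12) | (43<<6) | 5
      = 0x3C0000 | 0x030000 | 0x000AC0 | 0x000005
      = 0x3F0AC5
Bytes: (v>>16)&0xFF=3F, (v>>8)&0xFF=0A, v&0xFF=C5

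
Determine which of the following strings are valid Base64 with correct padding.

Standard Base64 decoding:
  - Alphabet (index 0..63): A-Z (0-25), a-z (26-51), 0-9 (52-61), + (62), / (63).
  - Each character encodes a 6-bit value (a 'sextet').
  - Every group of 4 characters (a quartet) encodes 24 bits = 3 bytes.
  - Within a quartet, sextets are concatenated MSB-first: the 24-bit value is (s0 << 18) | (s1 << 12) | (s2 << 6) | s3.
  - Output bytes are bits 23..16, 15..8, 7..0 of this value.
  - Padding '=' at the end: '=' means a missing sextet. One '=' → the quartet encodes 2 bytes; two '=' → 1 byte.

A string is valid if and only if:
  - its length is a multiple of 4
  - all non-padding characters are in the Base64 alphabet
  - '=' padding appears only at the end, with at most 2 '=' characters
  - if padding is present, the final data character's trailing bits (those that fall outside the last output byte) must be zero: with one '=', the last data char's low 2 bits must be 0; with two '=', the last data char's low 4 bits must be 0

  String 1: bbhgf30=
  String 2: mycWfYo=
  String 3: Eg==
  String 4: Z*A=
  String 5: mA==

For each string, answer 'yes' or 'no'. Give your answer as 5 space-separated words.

Answer: yes yes yes no yes

Derivation:
String 1: 'bbhgf30=' → valid
String 2: 'mycWfYo=' → valid
String 3: 'Eg==' → valid
String 4: 'Z*A=' → invalid (bad char(s): ['*'])
String 5: 'mA==' → valid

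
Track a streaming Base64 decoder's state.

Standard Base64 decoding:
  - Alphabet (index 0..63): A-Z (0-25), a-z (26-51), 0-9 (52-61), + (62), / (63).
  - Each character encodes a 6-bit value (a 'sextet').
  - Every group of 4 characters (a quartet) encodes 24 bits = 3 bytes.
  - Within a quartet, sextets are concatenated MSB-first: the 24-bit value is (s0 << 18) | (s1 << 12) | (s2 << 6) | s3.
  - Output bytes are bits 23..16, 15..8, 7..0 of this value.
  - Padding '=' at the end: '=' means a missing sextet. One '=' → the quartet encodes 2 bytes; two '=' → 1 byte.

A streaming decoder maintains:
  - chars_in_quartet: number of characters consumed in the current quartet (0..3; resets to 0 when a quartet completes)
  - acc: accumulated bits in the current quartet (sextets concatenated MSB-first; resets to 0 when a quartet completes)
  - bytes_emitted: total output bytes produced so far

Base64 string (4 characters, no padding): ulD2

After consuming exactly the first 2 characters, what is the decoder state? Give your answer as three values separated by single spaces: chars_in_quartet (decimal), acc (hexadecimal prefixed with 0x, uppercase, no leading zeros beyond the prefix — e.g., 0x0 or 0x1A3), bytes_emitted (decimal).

After char 0 ('u'=46): chars_in_quartet=1 acc=0x2E bytes_emitted=0
After char 1 ('l'=37): chars_in_quartet=2 acc=0xBA5 bytes_emitted=0

Answer: 2 0xBA5 0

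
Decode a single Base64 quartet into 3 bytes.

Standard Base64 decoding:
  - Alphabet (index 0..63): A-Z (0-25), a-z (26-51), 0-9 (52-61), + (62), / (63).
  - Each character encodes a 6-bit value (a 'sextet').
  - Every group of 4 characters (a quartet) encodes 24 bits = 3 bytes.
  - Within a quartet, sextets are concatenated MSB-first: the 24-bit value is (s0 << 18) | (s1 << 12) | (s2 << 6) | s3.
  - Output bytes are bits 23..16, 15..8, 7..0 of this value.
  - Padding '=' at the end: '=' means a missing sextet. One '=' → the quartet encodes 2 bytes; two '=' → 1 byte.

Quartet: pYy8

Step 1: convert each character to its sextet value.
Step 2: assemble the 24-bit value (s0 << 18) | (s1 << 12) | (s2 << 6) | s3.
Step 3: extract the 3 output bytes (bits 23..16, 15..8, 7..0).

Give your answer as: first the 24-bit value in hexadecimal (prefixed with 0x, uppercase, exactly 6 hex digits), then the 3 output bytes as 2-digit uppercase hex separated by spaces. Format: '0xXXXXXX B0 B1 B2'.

Sextets: p=41, Y=24, y=50, 8=60
24-bit: (41<<18) | (24<<12) | (50<<6) | 60
      = 0xA40000 | 0x018000 | 0x000C80 | 0x00003C
      = 0xA58CBC
Bytes: (v>>16)&0xFF=A5, (v>>8)&0xFF=8C, v&0xFF=BC

Answer: 0xA58CBC A5 8C BC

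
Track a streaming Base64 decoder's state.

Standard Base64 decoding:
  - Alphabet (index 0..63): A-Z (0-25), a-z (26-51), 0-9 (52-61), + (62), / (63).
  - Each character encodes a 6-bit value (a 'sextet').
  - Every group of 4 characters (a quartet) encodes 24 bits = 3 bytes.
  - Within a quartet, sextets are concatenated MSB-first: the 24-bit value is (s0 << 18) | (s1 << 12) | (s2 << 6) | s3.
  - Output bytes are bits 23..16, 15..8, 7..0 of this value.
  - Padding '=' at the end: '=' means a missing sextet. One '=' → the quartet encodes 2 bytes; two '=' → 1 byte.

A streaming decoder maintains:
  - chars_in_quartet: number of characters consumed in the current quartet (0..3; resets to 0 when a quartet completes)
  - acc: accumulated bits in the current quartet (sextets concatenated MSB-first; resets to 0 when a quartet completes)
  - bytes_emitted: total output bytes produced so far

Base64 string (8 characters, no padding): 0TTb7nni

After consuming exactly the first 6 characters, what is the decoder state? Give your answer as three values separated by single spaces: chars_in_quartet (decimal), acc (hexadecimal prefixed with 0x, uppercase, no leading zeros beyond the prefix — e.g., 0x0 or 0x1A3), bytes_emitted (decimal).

Answer: 2 0xEE7 3

Derivation:
After char 0 ('0'=52): chars_in_quartet=1 acc=0x34 bytes_emitted=0
After char 1 ('T'=19): chars_in_quartet=2 acc=0xD13 bytes_emitted=0
After char 2 ('T'=19): chars_in_quartet=3 acc=0x344D3 bytes_emitted=0
After char 3 ('b'=27): chars_in_quartet=4 acc=0xD134DB -> emit D1 34 DB, reset; bytes_emitted=3
After char 4 ('7'=59): chars_in_quartet=1 acc=0x3B bytes_emitted=3
After char 5 ('n'=39): chars_in_quartet=2 acc=0xEE7 bytes_emitted=3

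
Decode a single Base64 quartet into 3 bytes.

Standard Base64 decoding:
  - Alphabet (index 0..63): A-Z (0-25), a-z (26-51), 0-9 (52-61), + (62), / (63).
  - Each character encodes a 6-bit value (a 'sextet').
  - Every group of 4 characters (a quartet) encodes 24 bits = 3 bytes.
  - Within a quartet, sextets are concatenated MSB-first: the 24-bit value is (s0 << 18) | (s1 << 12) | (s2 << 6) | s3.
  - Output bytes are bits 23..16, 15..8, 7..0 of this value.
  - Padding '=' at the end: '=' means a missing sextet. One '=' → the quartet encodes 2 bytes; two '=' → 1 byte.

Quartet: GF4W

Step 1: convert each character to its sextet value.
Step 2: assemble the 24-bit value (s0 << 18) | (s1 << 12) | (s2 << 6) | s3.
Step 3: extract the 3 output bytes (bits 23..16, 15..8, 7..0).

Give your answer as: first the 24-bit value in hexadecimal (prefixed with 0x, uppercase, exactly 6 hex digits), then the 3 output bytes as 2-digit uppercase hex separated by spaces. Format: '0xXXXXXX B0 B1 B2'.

Sextets: G=6, F=5, 4=56, W=22
24-bit: (6<<18) | (5<<12) | (56<<6) | 22
      = 0x180000 | 0x005000 | 0x000E00 | 0x000016
      = 0x185E16
Bytes: (v>>16)&0xFF=18, (v>>8)&0xFF=5E, v&0xFF=16

Answer: 0x185E16 18 5E 16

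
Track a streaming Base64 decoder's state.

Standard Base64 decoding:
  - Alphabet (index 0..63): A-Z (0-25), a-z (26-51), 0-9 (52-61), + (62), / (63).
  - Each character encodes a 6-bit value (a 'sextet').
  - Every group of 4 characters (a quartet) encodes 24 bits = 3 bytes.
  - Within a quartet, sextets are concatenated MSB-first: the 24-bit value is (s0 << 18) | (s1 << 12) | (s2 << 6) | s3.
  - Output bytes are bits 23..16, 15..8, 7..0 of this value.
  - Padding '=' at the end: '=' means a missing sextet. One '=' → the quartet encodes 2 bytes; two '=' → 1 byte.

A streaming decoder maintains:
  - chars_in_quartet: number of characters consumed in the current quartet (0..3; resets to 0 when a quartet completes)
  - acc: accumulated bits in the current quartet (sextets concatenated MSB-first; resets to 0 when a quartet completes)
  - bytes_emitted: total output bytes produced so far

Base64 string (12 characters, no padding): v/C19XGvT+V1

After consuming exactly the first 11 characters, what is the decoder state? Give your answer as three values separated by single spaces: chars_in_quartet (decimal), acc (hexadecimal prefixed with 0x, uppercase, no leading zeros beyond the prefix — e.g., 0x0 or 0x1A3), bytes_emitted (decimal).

Answer: 3 0x13F95 6

Derivation:
After char 0 ('v'=47): chars_in_quartet=1 acc=0x2F bytes_emitted=0
After char 1 ('/'=63): chars_in_quartet=2 acc=0xBFF bytes_emitted=0
After char 2 ('C'=2): chars_in_quartet=3 acc=0x2FFC2 bytes_emitted=0
After char 3 ('1'=53): chars_in_quartet=4 acc=0xBFF0B5 -> emit BF F0 B5, reset; bytes_emitted=3
After char 4 ('9'=61): chars_in_quartet=1 acc=0x3D bytes_emitted=3
After char 5 ('X'=23): chars_in_quartet=2 acc=0xF57 bytes_emitted=3
After char 6 ('G'=6): chars_in_quartet=3 acc=0x3D5C6 bytes_emitted=3
After char 7 ('v'=47): chars_in_quartet=4 acc=0xF571AF -> emit F5 71 AF, reset; bytes_emitted=6
After char 8 ('T'=19): chars_in_quartet=1 acc=0x13 bytes_emitted=6
After char 9 ('+'=62): chars_in_quartet=2 acc=0x4FE bytes_emitted=6
After char 10 ('V'=21): chars_in_quartet=3 acc=0x13F95 bytes_emitted=6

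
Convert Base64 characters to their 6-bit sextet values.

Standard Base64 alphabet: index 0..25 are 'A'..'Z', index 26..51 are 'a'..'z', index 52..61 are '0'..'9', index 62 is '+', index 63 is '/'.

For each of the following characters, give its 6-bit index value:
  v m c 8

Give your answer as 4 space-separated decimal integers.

Answer: 47 38 28 60

Derivation:
'v': a..z range, 26 + ord('v') − ord('a') = 47
'm': a..z range, 26 + ord('m') − ord('a') = 38
'c': a..z range, 26 + ord('c') − ord('a') = 28
'8': 0..9 range, 52 + ord('8') − ord('0') = 60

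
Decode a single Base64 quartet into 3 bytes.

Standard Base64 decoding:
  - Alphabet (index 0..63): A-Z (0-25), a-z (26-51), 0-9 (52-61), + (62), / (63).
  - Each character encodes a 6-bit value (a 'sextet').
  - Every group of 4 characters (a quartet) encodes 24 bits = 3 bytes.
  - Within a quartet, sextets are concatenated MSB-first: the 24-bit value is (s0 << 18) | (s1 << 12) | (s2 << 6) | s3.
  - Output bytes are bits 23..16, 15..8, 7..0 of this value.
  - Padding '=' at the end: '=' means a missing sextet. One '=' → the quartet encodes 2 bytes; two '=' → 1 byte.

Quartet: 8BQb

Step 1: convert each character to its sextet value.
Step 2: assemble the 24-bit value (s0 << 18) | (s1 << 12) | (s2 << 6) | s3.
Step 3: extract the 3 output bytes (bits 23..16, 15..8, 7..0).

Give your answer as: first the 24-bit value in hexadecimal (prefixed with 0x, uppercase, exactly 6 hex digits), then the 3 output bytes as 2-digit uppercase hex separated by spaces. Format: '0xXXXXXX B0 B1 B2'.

Answer: 0xF0141B F0 14 1B

Derivation:
Sextets: 8=60, B=1, Q=16, b=27
24-bit: (60<<18) | (1<<12) | (16<<6) | 27
      = 0xF00000 | 0x001000 | 0x000400 | 0x00001B
      = 0xF0141B
Bytes: (v>>16)&0xFF=F0, (v>>8)&0xFF=14, v&0xFF=1B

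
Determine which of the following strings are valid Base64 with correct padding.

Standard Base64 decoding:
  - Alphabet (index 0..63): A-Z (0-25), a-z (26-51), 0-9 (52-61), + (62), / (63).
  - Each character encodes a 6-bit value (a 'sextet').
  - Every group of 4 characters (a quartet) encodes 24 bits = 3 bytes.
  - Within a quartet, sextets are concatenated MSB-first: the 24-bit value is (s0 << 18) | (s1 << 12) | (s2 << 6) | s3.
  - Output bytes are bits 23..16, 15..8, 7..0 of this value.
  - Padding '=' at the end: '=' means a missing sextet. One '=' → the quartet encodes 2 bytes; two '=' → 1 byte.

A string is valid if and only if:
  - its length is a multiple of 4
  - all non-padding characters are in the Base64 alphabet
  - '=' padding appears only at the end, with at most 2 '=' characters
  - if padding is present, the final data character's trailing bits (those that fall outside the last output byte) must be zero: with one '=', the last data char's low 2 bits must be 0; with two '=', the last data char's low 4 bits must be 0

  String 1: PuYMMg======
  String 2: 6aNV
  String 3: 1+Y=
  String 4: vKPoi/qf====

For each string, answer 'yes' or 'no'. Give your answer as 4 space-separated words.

Answer: no yes yes no

Derivation:
String 1: 'PuYMMg======' → invalid (6 pad chars (max 2))
String 2: '6aNV' → valid
String 3: '1+Y=' → valid
String 4: 'vKPoi/qf====' → invalid (4 pad chars (max 2))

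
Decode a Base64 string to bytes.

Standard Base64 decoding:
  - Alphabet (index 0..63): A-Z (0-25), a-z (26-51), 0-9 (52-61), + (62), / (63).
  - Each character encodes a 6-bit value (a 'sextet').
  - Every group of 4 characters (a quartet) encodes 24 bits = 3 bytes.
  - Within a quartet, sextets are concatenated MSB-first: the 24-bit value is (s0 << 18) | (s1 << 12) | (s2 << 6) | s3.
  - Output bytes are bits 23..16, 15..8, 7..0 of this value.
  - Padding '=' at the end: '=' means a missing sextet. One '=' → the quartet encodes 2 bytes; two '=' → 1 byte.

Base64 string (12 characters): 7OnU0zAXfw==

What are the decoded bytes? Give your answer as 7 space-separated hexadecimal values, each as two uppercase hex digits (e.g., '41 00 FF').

After char 0 ('7'=59): chars_in_quartet=1 acc=0x3B bytes_emitted=0
After char 1 ('O'=14): chars_in_quartet=2 acc=0xECE bytes_emitted=0
After char 2 ('n'=39): chars_in_quartet=3 acc=0x3B3A7 bytes_emitted=0
After char 3 ('U'=20): chars_in_quartet=4 acc=0xECE9D4 -> emit EC E9 D4, reset; bytes_emitted=3
After char 4 ('0'=52): chars_in_quartet=1 acc=0x34 bytes_emitted=3
After char 5 ('z'=51): chars_in_quartet=2 acc=0xD33 bytes_emitted=3
After char 6 ('A'=0): chars_in_quartet=3 acc=0x34CC0 bytes_emitted=3
After char 7 ('X'=23): chars_in_quartet=4 acc=0xD33017 -> emit D3 30 17, reset; bytes_emitted=6
After char 8 ('f'=31): chars_in_quartet=1 acc=0x1F bytes_emitted=6
After char 9 ('w'=48): chars_in_quartet=2 acc=0x7F0 bytes_emitted=6
Padding '==': partial quartet acc=0x7F0 -> emit 7F; bytes_emitted=7

Answer: EC E9 D4 D3 30 17 7F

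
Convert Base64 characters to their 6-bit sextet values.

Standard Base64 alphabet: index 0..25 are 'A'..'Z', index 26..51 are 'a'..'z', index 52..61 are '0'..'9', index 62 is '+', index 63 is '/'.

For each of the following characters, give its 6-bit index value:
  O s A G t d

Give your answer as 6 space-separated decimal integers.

Answer: 14 44 0 6 45 29

Derivation:
'O': A..Z range, ord('O') − ord('A') = 14
's': a..z range, 26 + ord('s') − ord('a') = 44
'A': A..Z range, ord('A') − ord('A') = 0
'G': A..Z range, ord('G') − ord('A') = 6
't': a..z range, 26 + ord('t') − ord('a') = 45
'd': a..z range, 26 + ord('d') − ord('a') = 29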